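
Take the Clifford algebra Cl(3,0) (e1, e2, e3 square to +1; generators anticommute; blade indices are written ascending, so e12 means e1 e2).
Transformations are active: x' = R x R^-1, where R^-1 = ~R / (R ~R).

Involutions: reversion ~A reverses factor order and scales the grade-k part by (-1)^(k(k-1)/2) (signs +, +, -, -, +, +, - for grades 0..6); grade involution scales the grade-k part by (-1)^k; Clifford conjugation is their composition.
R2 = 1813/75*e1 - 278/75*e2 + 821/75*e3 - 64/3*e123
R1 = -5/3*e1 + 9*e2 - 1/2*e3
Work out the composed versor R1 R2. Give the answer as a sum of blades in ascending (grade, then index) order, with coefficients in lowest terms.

Distribute over the terms of R1 (each basis-blade product reordered to ascending indices, repeated generators contracted through their squares):
(-5/3*e1) R2 = -1813/45 + 278/45*e12 - 821/45*e13 + 320/9*e23
(9*e2) R2 = -834/25 - 5439/25*e12 + 192*e13 + 2463/25*e23
(-1/2*e3) R2 = -821/150 + 32/3*e12 + 1813/150*e13 - 139/75*e23
Summing the partial products and collecting blades:
Answer: -7121/90 - 45161/225*e12 + 83629/450*e13 + 1190/9*e23


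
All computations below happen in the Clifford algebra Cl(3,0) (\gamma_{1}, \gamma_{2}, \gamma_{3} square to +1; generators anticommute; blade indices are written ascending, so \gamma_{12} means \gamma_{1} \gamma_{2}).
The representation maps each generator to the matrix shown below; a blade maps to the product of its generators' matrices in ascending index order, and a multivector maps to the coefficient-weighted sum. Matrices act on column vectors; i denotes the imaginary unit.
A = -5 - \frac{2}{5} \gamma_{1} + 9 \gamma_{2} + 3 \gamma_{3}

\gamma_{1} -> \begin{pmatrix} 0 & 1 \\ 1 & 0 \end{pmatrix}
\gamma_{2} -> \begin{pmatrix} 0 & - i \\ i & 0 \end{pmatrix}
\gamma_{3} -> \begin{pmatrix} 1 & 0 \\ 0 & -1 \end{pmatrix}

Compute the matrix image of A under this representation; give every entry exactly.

M = (-5)*1 + (-\frac{2}{5})*rho(\gamma_{1}) + (9)*rho(\gamma_{2}) + (3)*rho(\gamma_{3}), summed entrywise (1 is the identity matrix):
Answer: \begin{pmatrix} -2 & - \frac{2}{5} - 9 i \\ - \frac{2}{5} + 9 i & -8 \end{pmatrix}


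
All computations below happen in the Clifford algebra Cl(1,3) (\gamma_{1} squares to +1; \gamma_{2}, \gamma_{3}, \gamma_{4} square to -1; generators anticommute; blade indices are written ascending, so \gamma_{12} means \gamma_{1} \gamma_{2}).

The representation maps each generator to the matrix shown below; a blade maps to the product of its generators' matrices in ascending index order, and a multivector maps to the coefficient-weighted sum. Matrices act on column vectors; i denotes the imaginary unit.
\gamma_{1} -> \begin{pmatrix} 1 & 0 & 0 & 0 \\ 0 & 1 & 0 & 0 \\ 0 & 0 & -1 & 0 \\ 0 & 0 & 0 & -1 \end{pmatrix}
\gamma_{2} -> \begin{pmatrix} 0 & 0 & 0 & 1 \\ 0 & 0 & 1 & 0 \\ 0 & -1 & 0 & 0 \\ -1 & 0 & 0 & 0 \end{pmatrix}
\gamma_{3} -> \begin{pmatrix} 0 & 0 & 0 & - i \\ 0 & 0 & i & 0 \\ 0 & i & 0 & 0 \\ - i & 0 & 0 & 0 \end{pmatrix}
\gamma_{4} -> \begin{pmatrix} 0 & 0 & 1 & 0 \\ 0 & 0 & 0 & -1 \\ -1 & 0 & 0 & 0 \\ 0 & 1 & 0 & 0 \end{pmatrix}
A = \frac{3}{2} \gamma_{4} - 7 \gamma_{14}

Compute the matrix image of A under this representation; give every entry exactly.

Bivector images (products of the table entries): rho(\gamma_{14}) = rho(\gamma_{1})rho(\gamma_{4}) = \begin{pmatrix} 0 & 0 & 1 & 0 \\ 0 & 0 & 0 & -1 \\ 1 & 0 & 0 & 0 \\ 0 & -1 & 0 & 0 \end{pmatrix}.
M = (\frac{3}{2})*rho(\gamma_{4}) + (-7)*rho(\gamma_{14}), summed entrywise:
Answer: \begin{pmatrix} 0 & 0 & - \frac{11}{2} & 0 \\ 0 & 0 & 0 & \frac{11}{2} \\ - \frac{17}{2} & 0 & 0 & 0 \\ 0 & \frac{17}{2} & 0 & 0 \end{pmatrix}


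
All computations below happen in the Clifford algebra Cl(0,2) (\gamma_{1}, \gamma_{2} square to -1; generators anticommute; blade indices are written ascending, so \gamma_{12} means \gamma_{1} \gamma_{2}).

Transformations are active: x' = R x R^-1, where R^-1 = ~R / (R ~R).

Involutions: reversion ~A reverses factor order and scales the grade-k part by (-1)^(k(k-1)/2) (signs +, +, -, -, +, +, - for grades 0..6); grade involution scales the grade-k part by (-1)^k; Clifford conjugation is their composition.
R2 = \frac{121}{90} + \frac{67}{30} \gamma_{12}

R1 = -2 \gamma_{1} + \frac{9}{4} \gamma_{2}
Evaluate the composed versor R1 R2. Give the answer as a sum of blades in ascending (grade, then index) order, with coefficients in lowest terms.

Distribute over the terms of R1 (each basis-blade product reordered to ascending indices, repeated generators contracted through their squares):
(-2 \gamma_{1}) R2 = -\frac{121}{45} \gamma_{1} + \frac{67}{15} \gamma_{2}
(\frac{9}{4} \gamma_{2}) R2 = \frac{201}{40} \gamma_{1} + \frac{121}{40} \gamma_{2}
Summing the partial products and collecting blades:
Answer: \frac{841}{360} \gamma_{1} + \frac{899}{120} \gamma_{2}


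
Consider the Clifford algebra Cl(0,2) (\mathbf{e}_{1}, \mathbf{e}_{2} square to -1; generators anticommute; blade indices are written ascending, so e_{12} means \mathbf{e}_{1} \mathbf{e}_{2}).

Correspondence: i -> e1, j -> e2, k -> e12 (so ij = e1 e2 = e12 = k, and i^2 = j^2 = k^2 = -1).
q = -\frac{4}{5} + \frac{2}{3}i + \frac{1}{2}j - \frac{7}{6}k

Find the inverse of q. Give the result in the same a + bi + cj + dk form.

In blades: q = -\frac{4}{5} + \frac{2}{3} e_{1} + \frac{1}{2} e_{2} - \frac{7}{6} e_{12}.
With qbar = -\frac{4}{5} - \frac{2}{3} e_{1} - \frac{1}{2} e_{2} + \frac{7}{6} e_{12} (scalar fixed, mapped units negated), q qbar = \frac{1213}{450} (the sum of squared coefficients), so q^-1 = qbar / (\frac{1213}{450}) = -\frac{360}{1213} - \frac{300}{1213} e_{1} - \frac{225}{1213} e_{2} + \frac{525}{1213} e_{12}; translating back:
Answer: -\frac{360}{1213} - \frac{300}{1213}i - \frac{225}{1213}j + \frac{525}{1213}k


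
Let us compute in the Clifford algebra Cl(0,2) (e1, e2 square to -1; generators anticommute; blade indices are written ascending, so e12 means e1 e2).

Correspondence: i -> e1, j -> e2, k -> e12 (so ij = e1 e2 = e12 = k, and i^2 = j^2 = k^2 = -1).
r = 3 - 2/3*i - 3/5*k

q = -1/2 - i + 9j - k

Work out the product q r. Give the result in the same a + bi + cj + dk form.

In blades: q = -1/2 - e1 + 9*e2 - e12, r = 3 - 2/3*e1 - 3/5*e12.
Distribute q over r term by term (generator squares from the signature, products reordered to ascending indices): (-1/2)*r = -3/2 + 1/3*e1 + 3/10*e12; (-e1)*r = -2/3 - 3*e1 - 3/5*e2; (9*e2)*r = -27/5*e1 + 27*e2 + 6*e12; (-e12)*r = -3/5 + 2/3*e2 - 3*e12.
Sum: -83/30 - 121/15*e1 + 406/15*e2 + 33/10*e12; translating back through the correspondence:
Answer: -83/30 - 121/15*i + 406/15*j + 33/10*k


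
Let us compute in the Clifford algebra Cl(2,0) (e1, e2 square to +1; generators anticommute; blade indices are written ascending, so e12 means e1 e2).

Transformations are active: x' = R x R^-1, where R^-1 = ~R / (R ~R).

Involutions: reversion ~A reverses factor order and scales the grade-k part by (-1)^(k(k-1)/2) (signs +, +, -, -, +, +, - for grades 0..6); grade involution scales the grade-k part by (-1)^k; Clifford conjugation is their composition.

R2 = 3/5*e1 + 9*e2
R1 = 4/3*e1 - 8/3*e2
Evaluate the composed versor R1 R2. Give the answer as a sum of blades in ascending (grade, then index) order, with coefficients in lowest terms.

Distribute over the terms of R1 (each basis-blade product reordered to ascending indices, repeated generators contracted through their squares):
(4/3*e1) R2 = 4/5 + 12*e12
(-8/3*e2) R2 = -24 + 8/5*e12
Summing the partial products and collecting blades:
Answer: -116/5 + 68/5*e12


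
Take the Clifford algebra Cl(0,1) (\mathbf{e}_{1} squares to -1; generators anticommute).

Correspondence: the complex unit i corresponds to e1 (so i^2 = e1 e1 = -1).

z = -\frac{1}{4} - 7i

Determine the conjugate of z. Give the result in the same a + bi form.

In blades: z = -\frac{1}{4} - 7 e_{1}.
Conjugation here is Clifford conjugation: the scalar is fixed and the grade-1 and grade-2 blades all flip sign, giving -\frac{1}{4} + 7 e_{1}; translating back:
Answer: -\frac{1}{4} + 7i


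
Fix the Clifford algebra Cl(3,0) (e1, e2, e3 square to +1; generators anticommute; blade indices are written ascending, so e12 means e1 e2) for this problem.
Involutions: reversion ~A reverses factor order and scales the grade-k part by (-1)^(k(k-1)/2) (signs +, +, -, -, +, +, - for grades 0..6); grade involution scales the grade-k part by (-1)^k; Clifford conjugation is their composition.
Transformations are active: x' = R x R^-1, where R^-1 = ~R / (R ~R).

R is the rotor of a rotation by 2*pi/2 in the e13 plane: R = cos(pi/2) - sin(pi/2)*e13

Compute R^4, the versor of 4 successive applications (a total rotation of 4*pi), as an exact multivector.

The rotor phase is half the rotation angle and phases add under composition, so 4 steps in the e13 plane accumulate phase 4*(pi/2) = 2*pi: R^4 = cos(2*pi) - sin(2*pi)*e13.
cos(2*pi) = 1 and sin(2*pi) = 0, so R^4 = 1. The total rotation 4*pi is 2 full turns, so every vector returns to itself, yet the rotor is +1, back on the identity sheet (an even number of 2*pi turns).
Answer: 1


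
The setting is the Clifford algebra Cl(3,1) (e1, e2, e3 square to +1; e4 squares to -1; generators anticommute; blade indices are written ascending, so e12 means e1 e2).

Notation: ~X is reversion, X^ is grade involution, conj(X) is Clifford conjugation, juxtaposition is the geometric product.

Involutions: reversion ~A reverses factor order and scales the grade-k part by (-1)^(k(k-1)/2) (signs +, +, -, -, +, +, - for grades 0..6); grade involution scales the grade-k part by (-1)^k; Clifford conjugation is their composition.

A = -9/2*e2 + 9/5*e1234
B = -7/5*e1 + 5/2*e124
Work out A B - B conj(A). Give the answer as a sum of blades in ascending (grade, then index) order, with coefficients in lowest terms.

first term: 9/2*e3 - 63/10*e12 + 45/4*e14 + 63/25*e234
second term: -9/2*e3 - 63/10*e12 - 45/4*e14 - 63/25*e234
Answer: 9*e3 + 45/2*e14 + 126/25*e234


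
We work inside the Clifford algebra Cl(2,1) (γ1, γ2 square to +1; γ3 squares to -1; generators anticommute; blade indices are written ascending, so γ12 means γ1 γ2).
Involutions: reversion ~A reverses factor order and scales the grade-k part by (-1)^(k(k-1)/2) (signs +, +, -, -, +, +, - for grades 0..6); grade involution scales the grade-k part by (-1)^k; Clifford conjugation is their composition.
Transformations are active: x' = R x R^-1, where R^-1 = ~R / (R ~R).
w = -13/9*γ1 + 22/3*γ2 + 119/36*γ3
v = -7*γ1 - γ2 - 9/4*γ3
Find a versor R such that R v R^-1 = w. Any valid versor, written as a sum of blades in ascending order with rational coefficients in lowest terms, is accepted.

Here q(v) = q(w) = 719/16; the classical choice R = v + w = -76/9*γ1 + 19/3*γ2 + 19/18*γ3 then realises v -> w under the sandwich.
Answer: -76/9*γ1 + 19/3*γ2 + 19/18*γ3


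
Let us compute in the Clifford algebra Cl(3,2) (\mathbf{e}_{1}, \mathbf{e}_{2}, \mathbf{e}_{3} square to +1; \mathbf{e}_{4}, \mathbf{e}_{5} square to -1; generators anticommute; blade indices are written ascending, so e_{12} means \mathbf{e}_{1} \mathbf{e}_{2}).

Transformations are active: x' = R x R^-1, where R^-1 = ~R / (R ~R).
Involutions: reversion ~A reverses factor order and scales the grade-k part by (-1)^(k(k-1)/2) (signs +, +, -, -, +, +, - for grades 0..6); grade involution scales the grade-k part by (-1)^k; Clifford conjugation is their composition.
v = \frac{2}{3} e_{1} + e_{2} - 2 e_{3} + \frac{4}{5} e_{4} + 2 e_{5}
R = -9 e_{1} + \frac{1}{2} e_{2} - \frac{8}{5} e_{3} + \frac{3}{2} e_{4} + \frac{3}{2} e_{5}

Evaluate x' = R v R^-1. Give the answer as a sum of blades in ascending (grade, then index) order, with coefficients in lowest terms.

~R = -9 e_{1} + \frac{1}{2} e_{2} - \frac{8}{5} e_{3} + \frac{3}{2} e_{4} + \frac{3}{2} e_{5}, and R ~R = \frac{7931}{100}, so R^-1 = ~R / (\frac{7931}{100}).
R v = -\frac{13}{2} - \frac{28}{3} e_{12} + \frac{286}{15} e_{13} - \frac{41}{5} e_{14} - 19 e_{15} + \frac{3}{5} e_{23} - \frac{11}{10} e_{24} - \frac{1}{2} e_{25} + \frac{43}{25} e_{34} - \frac{1}{5} e_{35} + \frac{9}{5} e_{45}
Answer: \frac{19238}{23793} e_{1} - \frac{8581}{7931} e_{2} + \frac{17942}{7931} e_{3} - \frac{41474}{39655} e_{4} - \frac{17812}{7931} e_{5}


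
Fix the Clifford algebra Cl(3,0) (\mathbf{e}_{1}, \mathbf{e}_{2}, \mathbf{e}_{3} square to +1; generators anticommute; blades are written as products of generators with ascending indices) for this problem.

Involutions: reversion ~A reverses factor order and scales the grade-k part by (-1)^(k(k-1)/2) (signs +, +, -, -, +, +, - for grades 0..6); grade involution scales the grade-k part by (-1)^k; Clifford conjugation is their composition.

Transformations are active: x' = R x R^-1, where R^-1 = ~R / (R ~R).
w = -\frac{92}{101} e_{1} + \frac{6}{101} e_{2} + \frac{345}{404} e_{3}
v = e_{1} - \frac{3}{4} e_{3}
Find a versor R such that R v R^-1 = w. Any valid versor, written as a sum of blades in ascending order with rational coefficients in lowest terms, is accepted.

Sketch: the shared square \frac{25}{16} makes R = v + w = \frac{9}{101} e_{1} + \frac{6}{101} e_{2} + \frac{21}{202} e_{3} the natural versor; its sandwich fixes that direction, negates (v - w)/2, and sends v to w.
Answer: \frac{9}{101} e_{1} + \frac{6}{101} e_{2} + \frac{21}{202} e_{3}


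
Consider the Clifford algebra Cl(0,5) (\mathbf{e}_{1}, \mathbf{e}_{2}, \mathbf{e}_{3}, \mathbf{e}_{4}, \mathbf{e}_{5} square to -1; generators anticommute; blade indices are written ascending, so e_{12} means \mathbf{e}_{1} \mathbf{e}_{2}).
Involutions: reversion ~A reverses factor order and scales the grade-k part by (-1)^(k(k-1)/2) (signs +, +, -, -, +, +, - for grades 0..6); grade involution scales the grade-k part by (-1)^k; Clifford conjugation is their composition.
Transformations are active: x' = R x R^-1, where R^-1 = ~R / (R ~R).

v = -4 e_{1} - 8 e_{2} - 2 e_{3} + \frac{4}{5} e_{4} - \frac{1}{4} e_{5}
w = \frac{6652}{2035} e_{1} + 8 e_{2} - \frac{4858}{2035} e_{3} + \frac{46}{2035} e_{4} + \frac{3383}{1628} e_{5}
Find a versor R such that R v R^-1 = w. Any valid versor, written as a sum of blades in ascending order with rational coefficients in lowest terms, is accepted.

A norm check does it: q(v) = q(w) = -\frac{33881}{400}, hence R = v + w = -\frac{1488}{2035} e_{1} - \frac{8928}{2035} e_{3} + \frac{1674}{2035} e_{4} + \frac{744}{407} e_{5} realises the map — parallel part kept, (v - w)/2 negated, v carried to w.
Answer: -\frac{1488}{2035} e_{1} - \frac{8928}{2035} e_{3} + \frac{1674}{2035} e_{4} + \frac{744}{407} e_{5}


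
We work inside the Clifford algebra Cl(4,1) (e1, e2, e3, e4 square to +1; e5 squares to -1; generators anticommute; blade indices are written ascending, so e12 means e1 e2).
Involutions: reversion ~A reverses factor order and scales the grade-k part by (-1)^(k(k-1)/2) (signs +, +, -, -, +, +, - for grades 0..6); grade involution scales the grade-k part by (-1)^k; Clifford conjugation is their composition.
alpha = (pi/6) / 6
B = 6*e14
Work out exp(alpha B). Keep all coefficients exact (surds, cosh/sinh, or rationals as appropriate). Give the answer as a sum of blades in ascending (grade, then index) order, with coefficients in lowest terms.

B^2 = (6)^2*(e14)^2 = 36*(-1) = -36 (a basis 2-blade squares to minus the product of its generators' squares).
B^2 = -36 — since the square is negative, the closed form is circular: l = 6, alpha*l = pi/6, so exp(alpha B) = cos(pi/6) + (sin(pi/6)/6)*B = sqrt(3)/2 + (1/12)*B.
Answer: sqrt(3)/2 + 1/2*e14


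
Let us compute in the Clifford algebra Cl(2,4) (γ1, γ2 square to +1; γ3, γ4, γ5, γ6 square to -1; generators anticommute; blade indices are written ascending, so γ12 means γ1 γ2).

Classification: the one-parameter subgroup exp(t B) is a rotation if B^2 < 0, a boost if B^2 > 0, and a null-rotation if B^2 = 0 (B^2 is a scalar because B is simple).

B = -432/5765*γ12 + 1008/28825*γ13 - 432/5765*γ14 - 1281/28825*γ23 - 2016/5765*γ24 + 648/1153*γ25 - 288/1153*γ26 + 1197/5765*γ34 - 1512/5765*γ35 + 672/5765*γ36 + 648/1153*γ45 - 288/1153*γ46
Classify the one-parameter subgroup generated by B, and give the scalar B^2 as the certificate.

B^2 term by term: the squares give (-432/5765)^2*(γ12)^2 + (1008/28825)^2*(γ13)^2 + (-432/5765)^2*(γ14)^2 + (-1281/28825)^2*(γ23)^2 + (-2016/5765)^2*(γ24)^2 + (648/1153)^2*(γ25)^2 + (-288/1153)^2*(γ26)^2 + (1197/5765)^2*(γ34)^2 + (-1512/5765)^2*(γ35)^2 + (672/5765)^2*(γ36)^2 + (648/1153)^2*(γ45)^2 + (-288/1153)^2*(γ46)^2 = 186624/33235225*(-1) + 1016064/830880625*(+1) + 186624/33235225*(+1) + 1640961/830880625*(+1) + 4064256/33235225*(+1) + 419904/1329409*(+1) + 82944/1329409*(+1) + 1432809/33235225*(-1) + 2286144/33235225*(-1) + 451584/33235225*(-1) + 419904/1329409*(-1) + 82944/1329409*(-1) = 0 (each basis 2-blade squares to minus the product of its generators' squares); cross terms between blades sharing an index anticommute and cancel; the commuting (index-disjoint) pairs give grade-4 terms 2*c*c'*(blade product), which cancel blade by blade — γ1234: -1034208/33235225 + 4064256/166176125 + 1106784/166176125 = 0; γ1235: 1306368/33235225 - 1306368/33235225 = 0; γ1236: -580608/33235225 + 580608/33235225 = 0; γ1245: -559872/6647045 + 559872/6647045 = 0; γ1246: 248832/6647045 - 248832/6647045 = 0; γ1345: 1306368/33235225 - 1306368/33235225 = 0; γ1346: -580608/33235225 + 580608/33235225 = 0; γ2345: -1660176/33235225 - 6096384/33235225 + 1551312/6647045 = 0; γ2346: 737856/33235225 + 2709504/33235225 - 689472/6647045 = 0; γ2356: -870912/6647045 + 870912/6647045 = 0; γ2456: 373248/1329409 - 373248/1329409 = 0; γ3456: -870912/6647045 + 870912/6647045 = 0 — confirming B is simple. So B^2 = 0.
Answer: null-rotation, certificate B^2 = 0. The scalar 0 is the complete invariant here: its sign names the subgroup type.


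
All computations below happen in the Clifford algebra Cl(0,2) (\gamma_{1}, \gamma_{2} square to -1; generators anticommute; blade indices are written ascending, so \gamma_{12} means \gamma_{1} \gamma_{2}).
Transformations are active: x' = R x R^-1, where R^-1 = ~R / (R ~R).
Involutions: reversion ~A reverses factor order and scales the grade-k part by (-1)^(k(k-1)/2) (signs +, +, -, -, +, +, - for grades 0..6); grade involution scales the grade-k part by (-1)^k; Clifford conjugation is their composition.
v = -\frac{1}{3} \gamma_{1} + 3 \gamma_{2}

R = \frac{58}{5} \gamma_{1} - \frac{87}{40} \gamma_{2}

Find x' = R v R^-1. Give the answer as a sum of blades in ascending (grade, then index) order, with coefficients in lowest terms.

~R = \frac{58}{5} \gamma_{1} - \frac{87}{40} \gamma_{2}, and R ~R = -\frac{44573}{320}, so R^-1 = ~R / (-\frac{44573}{320}).
R v = \frac{1247}{120} + \frac{1363}{40} \gamma_{12}
Answer: -\frac{1111}{795} \gamma_{1} - \frac{709}{265} \gamma_{2}


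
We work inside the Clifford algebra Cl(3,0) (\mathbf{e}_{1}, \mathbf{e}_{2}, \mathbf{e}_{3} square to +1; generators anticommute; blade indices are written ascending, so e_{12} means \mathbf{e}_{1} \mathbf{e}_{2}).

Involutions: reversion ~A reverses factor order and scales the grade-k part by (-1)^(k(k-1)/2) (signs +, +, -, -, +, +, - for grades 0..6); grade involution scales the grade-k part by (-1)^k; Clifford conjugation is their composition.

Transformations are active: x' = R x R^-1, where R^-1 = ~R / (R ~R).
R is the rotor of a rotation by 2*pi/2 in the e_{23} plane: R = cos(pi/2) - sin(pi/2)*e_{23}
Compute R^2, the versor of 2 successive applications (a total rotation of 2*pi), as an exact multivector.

The rotor phase is half the rotation angle and phases add under composition, so 2 steps in the e_{23} plane accumulate phase 2*(pi/2) = \pi: R^2 = cos(\pi) - sin(\pi)*e_{23}.
cos(\pi) = -1 and sin(\pi) = 0, so R^2 = -1. The total rotation 2*pi is 1 full turn, so every vector returns to itself, yet the rotor is -1, on the OTHER sheet of the double cover (an odd number of 2*pi turns).
Answer: -1


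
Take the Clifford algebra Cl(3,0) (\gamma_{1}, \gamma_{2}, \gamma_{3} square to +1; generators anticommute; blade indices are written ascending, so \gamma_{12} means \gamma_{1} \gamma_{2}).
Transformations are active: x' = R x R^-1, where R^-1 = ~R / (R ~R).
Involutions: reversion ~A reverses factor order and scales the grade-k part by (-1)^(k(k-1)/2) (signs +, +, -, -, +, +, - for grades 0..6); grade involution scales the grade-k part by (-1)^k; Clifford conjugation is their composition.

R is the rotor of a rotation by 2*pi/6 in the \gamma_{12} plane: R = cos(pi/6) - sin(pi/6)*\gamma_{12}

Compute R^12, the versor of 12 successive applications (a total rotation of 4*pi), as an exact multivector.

Rotor phase runs at HALF the rotation angle; powers of one rotor simply add phase, so after 12 steps in \gamma_{12} the phase is 12*pi/6 = 2 \pi and R^12 = cos(2 \pi) - sin(2 \pi)*\gamma_{12}.
cos(2 \pi) = 1 and sin(2 \pi) = 0, so R^12 = 1. The total rotation 4*pi is 2 full turns, so every vector returns to itself, yet the rotor is +1, back on the identity sheet (an even number of 2*pi turns).
Answer: 1


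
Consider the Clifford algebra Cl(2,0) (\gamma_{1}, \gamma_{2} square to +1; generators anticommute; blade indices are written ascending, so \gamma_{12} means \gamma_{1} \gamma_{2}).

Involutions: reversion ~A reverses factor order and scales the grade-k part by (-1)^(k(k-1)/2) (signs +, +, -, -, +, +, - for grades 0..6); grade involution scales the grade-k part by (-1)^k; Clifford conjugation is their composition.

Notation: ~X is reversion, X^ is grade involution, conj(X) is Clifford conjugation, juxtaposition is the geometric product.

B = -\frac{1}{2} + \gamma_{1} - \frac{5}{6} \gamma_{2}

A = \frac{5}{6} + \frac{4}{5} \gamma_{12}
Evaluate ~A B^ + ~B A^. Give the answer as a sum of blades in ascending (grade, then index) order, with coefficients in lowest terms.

first term: -\frac{5}{12} - \frac{3}{2} \gamma_{1} - \frac{19}{180} \gamma_{2} + \frac{2}{5} \gamma_{12}
second term: -\frac{5}{12} + \frac{3}{2} \gamma_{1} + \frac{19}{180} \gamma_{2} - \frac{2}{5} \gamma_{12}
Answer: -\frac{5}{6}


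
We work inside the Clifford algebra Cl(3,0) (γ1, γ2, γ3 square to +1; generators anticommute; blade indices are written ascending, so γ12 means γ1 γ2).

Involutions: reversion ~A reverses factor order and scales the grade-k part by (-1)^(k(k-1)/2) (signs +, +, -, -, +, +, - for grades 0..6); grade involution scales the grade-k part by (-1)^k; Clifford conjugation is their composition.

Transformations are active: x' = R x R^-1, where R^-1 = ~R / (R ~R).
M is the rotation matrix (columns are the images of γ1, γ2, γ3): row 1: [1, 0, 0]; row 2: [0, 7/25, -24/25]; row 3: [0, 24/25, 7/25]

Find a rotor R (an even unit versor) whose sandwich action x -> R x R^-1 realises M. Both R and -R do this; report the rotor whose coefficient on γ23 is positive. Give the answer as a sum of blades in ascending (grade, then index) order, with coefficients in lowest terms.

Method: write R = a + b12*γ12 + b13*γ13 + b23*γ23 with a^2 + b12^2 + b13^2 + b23^2 = 1 (so R^-1 = ~R). Expanding the columns R e_j ~R gives tr M = 4a^2 - 1 and, from the antisymmetric part, M21 - M12 = -4a*b12, M13 - M31 = 4a*b13, M32 - M23 = -4a*b23.
Here tr M = 39/25, so a^2 = (1 + tr M)/4 = 16/25 and a = ±4/5. Taking a = 4/5: M21 - M12 = 0, M13 - M31 = 0, M32 - M23 = 48/25, giving b12 = 0, b13 = 0, b23 = -3/5, i.e. R = 4/5 - 3/5*γ23.
Its γ23 coefficient is negative, so report the other preimage -R.
Answer: -4/5 + 3/5*γ23. Key observation: the double cover Spin(3) -> SO(3) sends R and -R to the same matrix (trace 39/25 here), so the stated sign of the γ23 coefficient is what selects one sheet.


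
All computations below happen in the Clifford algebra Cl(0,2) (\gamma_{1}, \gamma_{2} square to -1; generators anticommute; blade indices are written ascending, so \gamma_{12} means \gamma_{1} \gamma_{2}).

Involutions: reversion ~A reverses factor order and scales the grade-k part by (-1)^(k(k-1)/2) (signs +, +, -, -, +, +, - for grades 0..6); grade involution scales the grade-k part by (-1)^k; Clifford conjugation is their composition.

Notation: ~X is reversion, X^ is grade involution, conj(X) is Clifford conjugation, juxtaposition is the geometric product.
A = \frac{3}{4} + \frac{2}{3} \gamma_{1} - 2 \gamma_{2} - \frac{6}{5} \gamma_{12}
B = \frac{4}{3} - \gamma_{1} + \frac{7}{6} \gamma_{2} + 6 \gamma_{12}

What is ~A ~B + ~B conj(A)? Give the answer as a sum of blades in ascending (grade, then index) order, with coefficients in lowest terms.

first term: \frac{56}{5} + \frac{1933}{180} \gamma_{1} + \frac{121}{120} \gamma_{2} - \frac{371}{90} \gamma_{12}
second term: \frac{26}{5} + \frac{2117}{180} \gamma_{1} + \frac{1049}{120} \gamma_{2} - \frac{371}{90} \gamma_{12}
Answer: \frac{82}{5} + \frac{45}{2} \gamma_{1} + \frac{39}{4} \gamma_{2} - \frac{371}{45} \gamma_{12}


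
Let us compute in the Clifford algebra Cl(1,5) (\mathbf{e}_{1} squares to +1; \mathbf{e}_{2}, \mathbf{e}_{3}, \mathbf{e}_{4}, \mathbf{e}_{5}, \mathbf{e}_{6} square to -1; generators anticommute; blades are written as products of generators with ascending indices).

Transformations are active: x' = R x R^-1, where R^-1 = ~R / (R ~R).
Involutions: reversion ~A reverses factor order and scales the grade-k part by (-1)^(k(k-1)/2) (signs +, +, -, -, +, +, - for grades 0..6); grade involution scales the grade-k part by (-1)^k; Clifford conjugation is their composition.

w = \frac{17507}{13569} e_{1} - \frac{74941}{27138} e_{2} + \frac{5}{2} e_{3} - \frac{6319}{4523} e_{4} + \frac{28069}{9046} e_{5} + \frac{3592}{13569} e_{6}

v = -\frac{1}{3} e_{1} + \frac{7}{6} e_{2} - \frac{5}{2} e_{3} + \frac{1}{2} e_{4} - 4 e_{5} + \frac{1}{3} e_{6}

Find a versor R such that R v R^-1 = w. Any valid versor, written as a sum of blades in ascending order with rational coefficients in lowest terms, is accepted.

Reasoning: v^2 = w^2 = -\frac{859}{36} since conjugation preserves the quadratic form; R = v + w = \frac{4328}{4523} e_{1} - \frac{21640}{13569} e_{2} - \frac{8115}{9046} e_{4} - \frac{8115}{9046} e_{5} + \frac{2705}{4523} e_{6} is then valid when invertible, keeping its own part and reversing (v - w)/2.
Answer: \frac{4328}{4523} e_{1} - \frac{21640}{13569} e_{2} - \frac{8115}{9046} e_{4} - \frac{8115}{9046} e_{5} + \frac{2705}{4523} e_{6}


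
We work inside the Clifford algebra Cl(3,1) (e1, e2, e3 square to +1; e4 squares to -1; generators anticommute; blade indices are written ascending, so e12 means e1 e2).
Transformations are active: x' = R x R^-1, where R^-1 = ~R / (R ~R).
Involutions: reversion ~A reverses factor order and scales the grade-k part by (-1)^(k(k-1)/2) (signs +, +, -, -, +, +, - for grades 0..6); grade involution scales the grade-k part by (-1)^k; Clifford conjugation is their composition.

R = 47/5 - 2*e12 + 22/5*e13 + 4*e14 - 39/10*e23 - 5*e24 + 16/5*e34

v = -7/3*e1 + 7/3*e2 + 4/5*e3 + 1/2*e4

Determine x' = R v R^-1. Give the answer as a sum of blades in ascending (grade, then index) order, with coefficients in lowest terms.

~R = 47/5 + 2*e12 - 22/5*e13 - 4*e14 + 39/10*e23 + 5*e24 - 16/5*e34, and R ~R = 7569/100, so R^-1 = ~R / (7569/100).
R v = -627/25*e1 + 2497/150*e2 + 3793/150*e3 + 1157/50*e4 - 83/30*e123 + 4/3*e124 - 127/15*e134 + 571/60*e234
Answer: -11433/4205*e1 + 18409/12615*e2 + 43834/12615*e3 + 27013/8410*e4


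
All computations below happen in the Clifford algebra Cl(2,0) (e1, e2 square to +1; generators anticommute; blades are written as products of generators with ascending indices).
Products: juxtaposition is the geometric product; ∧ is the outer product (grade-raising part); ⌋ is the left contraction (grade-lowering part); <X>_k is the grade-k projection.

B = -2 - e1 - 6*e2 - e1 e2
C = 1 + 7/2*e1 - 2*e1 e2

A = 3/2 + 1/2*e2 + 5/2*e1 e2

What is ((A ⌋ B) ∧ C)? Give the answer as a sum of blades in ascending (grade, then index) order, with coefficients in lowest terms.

step 1: -7/2 - e1 - 9*e2 - 3/2*e1 e2
step 2: -7/2 - 53/4*e1 - 9*e2 + 37*e1 e2
Answer: -7/2 - 53/4*e1 - 9*e2 + 37*e1 e2


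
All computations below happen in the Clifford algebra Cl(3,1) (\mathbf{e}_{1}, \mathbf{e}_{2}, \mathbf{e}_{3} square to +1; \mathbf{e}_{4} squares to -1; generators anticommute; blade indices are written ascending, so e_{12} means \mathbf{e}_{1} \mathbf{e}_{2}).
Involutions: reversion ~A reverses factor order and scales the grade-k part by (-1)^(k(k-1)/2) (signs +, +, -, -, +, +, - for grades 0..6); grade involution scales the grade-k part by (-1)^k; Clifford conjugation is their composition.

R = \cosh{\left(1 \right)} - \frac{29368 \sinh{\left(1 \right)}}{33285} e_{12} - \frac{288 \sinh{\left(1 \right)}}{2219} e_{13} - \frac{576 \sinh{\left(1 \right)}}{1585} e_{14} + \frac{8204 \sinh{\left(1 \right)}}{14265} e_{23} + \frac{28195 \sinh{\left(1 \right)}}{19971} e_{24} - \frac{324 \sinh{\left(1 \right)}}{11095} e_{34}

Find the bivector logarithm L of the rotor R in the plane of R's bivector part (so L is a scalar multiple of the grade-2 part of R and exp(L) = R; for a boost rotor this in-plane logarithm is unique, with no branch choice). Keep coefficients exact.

The scalar part of R is \cosh{\left(1 \right)}, which fixes the rapidity magnitude through cosh (cosh is even, so it cannot fix the sign — the bivector part carries that); dividing the bivector part by sinh of the rapidity gives the plane, and L = rapidity * plane, where the joint sign ambiguity of (rapidity, plane) cancels in the product.
Concretely: cosh(rapidity) = \cosh{\left(1 \right)} gives rapidity = ±1, and since rapidity/sinh(rapidity) is even the sign is immaterial: L = (rapidity/sinh(rapidity)) * <R>_2 = (\frac{1}{\sinh{\left(1 \right)}}) * <R>_2.
Answer: - \frac{29368}{33285} e_{12} - \frac{288}{2219} e_{13} - \frac{576}{1585} e_{14} + \frac{8204}{14265} e_{23} + \frac{28195}{19971} e_{24} - \frac{324}{11095} e_{34}


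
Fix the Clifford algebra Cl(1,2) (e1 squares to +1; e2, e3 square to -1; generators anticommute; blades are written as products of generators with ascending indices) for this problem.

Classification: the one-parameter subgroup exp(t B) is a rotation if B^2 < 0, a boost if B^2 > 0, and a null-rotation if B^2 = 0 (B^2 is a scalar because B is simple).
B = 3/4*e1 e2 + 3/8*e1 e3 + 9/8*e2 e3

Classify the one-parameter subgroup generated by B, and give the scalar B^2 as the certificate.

B^2 term by term: the squares give (3/4)^2*(e1 e2)^2 + (3/8)^2*(e1 e3)^2 + (9/8)^2*(e2 e3)^2 = 9/16*(+1) + 9/64*(+1) + 81/64*(-1) = -9/16 (each basis 2-blade squares to minus the product of its generators' squares); cross terms between blades sharing an index anticommute and cancel. So B^2 = -9/16.
Answer: rotation, certificate B^2 = -9/16. One invariant decides it: the square -9/16 survives every conjugation, and its sign is exactly the classification.


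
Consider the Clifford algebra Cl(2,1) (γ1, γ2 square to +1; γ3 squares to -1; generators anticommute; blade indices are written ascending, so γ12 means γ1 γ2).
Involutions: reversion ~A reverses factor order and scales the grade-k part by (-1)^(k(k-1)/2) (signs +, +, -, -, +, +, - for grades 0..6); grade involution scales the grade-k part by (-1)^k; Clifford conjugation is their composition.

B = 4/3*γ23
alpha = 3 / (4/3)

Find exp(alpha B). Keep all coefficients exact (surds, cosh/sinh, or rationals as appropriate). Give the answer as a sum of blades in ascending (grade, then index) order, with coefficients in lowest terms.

B^2 = (4/3)^2*(γ23)^2 = 16/9*(+1) = 16/9 (a basis 2-blade squares to minus the product of its generators' squares).
B^2 = 16/9 — B^2 > 0, so the exponential closes hyperbolically: l = 4/3, alpha*l = 3, so exp(alpha B) = cosh(3) + (sinh(3)/(4/3))*B = cosh(3) + (3*sinh(3)/4)*B.
Answer: cosh(3) + sinh(3)*γ23


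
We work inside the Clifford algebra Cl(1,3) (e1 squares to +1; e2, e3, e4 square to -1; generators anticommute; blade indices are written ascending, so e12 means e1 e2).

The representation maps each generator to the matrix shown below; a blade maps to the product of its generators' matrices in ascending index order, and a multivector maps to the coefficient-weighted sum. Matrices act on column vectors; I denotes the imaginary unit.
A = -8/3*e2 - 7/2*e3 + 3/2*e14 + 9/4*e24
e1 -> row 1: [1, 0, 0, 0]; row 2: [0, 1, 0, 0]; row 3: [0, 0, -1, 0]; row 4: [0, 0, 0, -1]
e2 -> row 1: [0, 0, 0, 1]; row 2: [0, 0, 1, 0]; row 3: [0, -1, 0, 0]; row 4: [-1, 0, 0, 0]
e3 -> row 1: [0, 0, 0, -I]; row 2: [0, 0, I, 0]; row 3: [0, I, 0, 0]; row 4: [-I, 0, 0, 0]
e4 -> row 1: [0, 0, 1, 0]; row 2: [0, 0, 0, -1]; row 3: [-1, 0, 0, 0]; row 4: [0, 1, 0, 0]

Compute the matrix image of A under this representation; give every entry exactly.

Bivector images (products of the table entries): rho(e14) = rho(e1)rho(e4) = row 1: [0, 0, 1, 0]; row 2: [0, 0, 0, -1]; row 3: [1, 0, 0, 0]; row 4: [0, -1, 0, 0]; rho(e24) = rho(e2)rho(e4) = row 1: [0, 1, 0, 0]; row 2: [-1, 0, 0, 0]; row 3: [0, 0, 0, 1]; row 4: [0, 0, -1, 0].
M = (-8/3)*rho(e2) + (-7/2)*rho(e3) + (3/2)*rho(e14) + (9/4)*rho(e24), summed entrywise:
Answer: row 1: [0, 9/4, 3/2, -8/3 + 7*I/2]; row 2: [-9/4, 0, -8/3 - 7*I/2, -3/2]; row 3: [3/2, 8/3 - 7*I/2, 0, 9/4]; row 4: [8/3 + 7*I/2, -3/2, -9/4, 0]


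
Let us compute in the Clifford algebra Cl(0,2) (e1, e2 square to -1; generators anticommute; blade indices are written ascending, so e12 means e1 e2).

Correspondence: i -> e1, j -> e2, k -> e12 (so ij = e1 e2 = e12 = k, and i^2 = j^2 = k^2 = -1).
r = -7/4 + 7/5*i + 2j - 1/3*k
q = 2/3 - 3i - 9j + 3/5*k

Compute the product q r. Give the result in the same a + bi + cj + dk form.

In blades: q = 2/3 - 3*e1 - 9*e2 + 3/5*e12, r = -7/4 + 7/5*e1 + 2*e2 - 1/3*e12.
Distribute q over r term by term (generator squares from the signature, products reordered to ascending indices): (2/3)*r = -7/6 + 14/15*e1 + 4/3*e2 - 2/9*e12; (-3*e1)*r = 21/5 + 21/4*e1 - e2 - 6*e12; (-9*e2)*r = 18 + 3*e1 + 63/4*e2 + 63/5*e12; (3/5*e12)*r = 1/5 - 6/5*e1 + 21/25*e2 - 21/20*e12.
Sum: 637/30 + 479/60*e1 + 5077/300*e2 + 959/180*e12; translating back through the correspondence:
Answer: 637/30 + 479/60*i + 5077/300*j + 959/180*k


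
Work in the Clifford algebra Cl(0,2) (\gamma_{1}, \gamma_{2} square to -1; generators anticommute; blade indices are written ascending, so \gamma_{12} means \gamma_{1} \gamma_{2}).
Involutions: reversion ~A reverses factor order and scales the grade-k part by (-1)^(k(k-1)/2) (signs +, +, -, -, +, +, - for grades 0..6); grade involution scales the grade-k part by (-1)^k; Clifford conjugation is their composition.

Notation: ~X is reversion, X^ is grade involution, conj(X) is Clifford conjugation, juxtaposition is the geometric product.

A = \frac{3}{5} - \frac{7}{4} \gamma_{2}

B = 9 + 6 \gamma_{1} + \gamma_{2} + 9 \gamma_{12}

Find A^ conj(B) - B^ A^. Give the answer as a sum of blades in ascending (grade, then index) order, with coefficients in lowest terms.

first term: \frac{143}{20} - \frac{387}{20} \gamma_{1} + \frac{303}{20} \gamma_{2} + \frac{51}{10} \gamma_{12}
second term: \frac{143}{20} - \frac{387}{20} \gamma_{1} + \frac{303}{20} \gamma_{2} - \frac{51}{10} \gamma_{12}
Answer: \frac{51}{5} \gamma_{12}


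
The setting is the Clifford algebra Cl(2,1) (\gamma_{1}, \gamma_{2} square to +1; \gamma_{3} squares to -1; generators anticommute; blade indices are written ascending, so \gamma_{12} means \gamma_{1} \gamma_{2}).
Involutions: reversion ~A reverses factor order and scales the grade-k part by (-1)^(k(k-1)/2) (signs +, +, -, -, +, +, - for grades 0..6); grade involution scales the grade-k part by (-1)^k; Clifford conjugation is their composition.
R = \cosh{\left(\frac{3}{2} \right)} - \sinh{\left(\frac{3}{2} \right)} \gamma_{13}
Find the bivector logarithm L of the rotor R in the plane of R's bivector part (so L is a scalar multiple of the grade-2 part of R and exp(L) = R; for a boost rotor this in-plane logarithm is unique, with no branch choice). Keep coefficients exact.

The scalar part of R is \cosh{\left(\frac{3}{2} \right)}, so cosh pins the rapidity up to sign — the sign comes from the bivector part; dividing that part by sinh of the rapidity yields the plane, and the in-plane L = rapidity * plane is unique because the two sign choices cancel.
Concretely: cosh(rapidity) = \cosh{\left(\frac{3}{2} \right)} gives rapidity = ±\frac{3}{2}, and since rapidity/sinh(rapidity) is even the sign is immaterial: L = (rapidity/sinh(rapidity)) * <R>_2 = (\frac{3}{2 \sinh{\left(\frac{3}{2} \right)}}) * <R>_2.
Answer: - \frac{3}{2} \gamma_{13}


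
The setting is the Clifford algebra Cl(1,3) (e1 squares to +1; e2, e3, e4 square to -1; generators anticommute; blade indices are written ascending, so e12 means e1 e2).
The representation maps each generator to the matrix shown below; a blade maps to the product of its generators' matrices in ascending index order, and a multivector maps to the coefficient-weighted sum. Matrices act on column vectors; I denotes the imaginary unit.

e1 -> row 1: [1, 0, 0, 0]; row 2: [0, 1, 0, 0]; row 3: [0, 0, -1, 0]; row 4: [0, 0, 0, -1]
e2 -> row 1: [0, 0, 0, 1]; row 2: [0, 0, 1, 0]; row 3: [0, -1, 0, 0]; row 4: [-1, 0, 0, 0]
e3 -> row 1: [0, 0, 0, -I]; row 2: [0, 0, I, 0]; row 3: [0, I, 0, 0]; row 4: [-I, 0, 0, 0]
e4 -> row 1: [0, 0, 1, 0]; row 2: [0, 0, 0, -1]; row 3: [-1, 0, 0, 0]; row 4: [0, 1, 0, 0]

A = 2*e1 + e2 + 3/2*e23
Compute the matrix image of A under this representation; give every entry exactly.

Bivector images (products of the table entries): rho(e23) = rho(e2)rho(e3) = row 1: [-I, 0, 0, 0]; row 2: [0, I, 0, 0]; row 3: [0, 0, -I, 0]; row 4: [0, 0, 0, I].
M = (2)*rho(e1) + (1)*rho(e2) + (3/2)*rho(e23), summed entrywise:
Answer: row 1: [2 - 3*I/2, 0, 0, 1]; row 2: [0, 2 + 3*I/2, 1, 0]; row 3: [0, -1, -2 - 3*I/2, 0]; row 4: [-1, 0, 0, -2 + 3*I/2]


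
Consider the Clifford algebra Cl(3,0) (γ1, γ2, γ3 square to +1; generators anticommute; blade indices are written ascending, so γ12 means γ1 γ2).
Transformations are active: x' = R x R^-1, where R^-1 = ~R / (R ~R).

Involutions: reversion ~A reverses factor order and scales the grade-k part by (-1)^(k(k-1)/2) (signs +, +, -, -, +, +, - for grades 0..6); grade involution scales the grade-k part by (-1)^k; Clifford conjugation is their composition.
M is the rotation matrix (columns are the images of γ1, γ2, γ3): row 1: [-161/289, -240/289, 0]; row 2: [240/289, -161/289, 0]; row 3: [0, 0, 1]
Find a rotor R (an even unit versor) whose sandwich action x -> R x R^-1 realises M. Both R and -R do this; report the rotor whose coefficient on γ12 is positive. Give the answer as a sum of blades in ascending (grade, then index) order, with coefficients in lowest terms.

Method: write R = a + b12*γ12 + b13*γ13 + b23*γ23 with a^2 + b12^2 + b13^2 + b23^2 = 1 (so R^-1 = ~R). Expanding the columns R e_j ~R gives tr M = 4a^2 - 1 and, from the antisymmetric part, M21 - M12 = -4a*b12, M13 - M31 = 4a*b13, M32 - M23 = -4a*b23.
Here tr M = -33/289, so a^2 = (1 + tr M)/4 = 64/289 and a = ±8/17. Taking a = 8/17: M21 - M12 = 480/289, M13 - M31 = 0, M32 - M23 = 0, giving b12 = -15/17, b13 = 0, b23 = 0, i.e. R = 8/17 - 15/17*γ12.
Its γ12 coefficient is negative, so report the other preimage -R.
Answer: -8/17 + 15/17*γ12. Uniqueness: Spin(3) -> SO(3) maps R and -R to the same rotation of trace -33/289; fixing the sign of the γ12 coefficient removes the ambiguity.


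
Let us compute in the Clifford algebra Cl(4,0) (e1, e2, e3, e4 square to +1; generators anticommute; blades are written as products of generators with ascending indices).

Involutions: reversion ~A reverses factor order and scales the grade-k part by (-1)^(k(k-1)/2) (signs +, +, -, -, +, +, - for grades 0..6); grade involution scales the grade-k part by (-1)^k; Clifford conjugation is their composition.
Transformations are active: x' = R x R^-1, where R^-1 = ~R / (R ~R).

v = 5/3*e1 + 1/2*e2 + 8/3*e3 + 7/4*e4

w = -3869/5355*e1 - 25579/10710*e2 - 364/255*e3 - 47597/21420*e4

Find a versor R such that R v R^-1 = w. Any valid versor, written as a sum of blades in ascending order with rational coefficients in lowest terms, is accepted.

A norm check does it: q(v) = q(w) = 1901/144, hence R = v + w = 5056/5355*e1 - 10112/5355*e2 + 316/255*e3 - 2528/5355*e4 realises the map — parallel part kept, (v - w)/2 negated, v carried to w.
Answer: 5056/5355*e1 - 10112/5355*e2 + 316/255*e3 - 2528/5355*e4


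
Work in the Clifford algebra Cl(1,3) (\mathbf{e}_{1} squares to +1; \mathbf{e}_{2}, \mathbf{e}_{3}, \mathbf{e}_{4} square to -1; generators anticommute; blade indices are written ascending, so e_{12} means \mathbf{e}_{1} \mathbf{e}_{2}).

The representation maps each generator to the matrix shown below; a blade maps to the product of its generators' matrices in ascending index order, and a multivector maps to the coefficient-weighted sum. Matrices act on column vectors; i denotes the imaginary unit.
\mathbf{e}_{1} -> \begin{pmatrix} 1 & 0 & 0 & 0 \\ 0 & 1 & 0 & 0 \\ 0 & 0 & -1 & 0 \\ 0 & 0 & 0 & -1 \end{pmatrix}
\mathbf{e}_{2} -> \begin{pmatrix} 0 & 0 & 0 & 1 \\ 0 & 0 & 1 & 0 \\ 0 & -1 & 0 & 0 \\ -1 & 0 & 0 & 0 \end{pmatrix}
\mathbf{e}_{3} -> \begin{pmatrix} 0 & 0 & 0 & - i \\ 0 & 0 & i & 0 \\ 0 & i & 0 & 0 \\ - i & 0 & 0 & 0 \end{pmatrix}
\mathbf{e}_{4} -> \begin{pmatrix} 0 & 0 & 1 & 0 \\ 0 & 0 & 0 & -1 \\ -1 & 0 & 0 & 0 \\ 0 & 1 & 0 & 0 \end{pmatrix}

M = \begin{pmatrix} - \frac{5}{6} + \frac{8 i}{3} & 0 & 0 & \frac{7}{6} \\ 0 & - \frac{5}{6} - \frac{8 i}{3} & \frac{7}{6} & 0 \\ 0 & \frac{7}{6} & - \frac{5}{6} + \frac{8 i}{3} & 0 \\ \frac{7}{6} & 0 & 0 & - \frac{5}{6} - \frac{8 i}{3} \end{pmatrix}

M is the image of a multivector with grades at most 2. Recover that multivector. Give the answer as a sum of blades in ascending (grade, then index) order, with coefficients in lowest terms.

Method: the blade images are trace-orthogonal — tr(rho(e_A) rho(e_B)^-1) = 4 if A = B and 0 otherwise — and rho(e_A)^-1 = (e_A)^2 * rho(e_A) with (e_A)^2 = +1 or -1, so the coefficient of e_A in the preimage is (e_A)^2 * tr(M rho(e_A))/4.
Nonzero projections over blades of grade <= 2: 1: (1)^2 = +1, tr(M 1) = - \frac{10}{3}, coefficient -\frac{5}{6}; e_{12}: (e_{12})^2 = +1, tr(M rho(e_{12})) = \frac{14}{3}, coefficient \frac{7}{6}; e_{23}: (e_{23})^2 = -1, tr(M rho(e_{23})) = \frac{32}{3}, coefficient -\frac{8}{3}. Every other blade of grade <= 2 projects to 0.
Answer: -\frac{5}{6} + \frac{7}{6} e_{12} - \frac{8}{3} e_{23}
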